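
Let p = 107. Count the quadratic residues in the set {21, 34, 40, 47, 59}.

(21/107) = -1 → non-residue.
(34/107) = +1 → QR.
(40/107) = +1 → QR.
(47/107) = +1 → QR.
(59/107) = -1 → non-residue.
Total quadratic residues among the 5: 3.

3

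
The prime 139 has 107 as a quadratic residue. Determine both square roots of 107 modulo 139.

61, 78

Since 139 ≡ 3 (mod 4), a square root of 107 is 107^((139+1)/4) = 107^35 mod 139.
Repeated squaring: 107^2≡51, 107^4≡99, 107^8≡71, 107^16≡37, 107^32≡118 (mod 139).
107^35 = 107^(32+2+1) ≡ 78 (mod 139).
Check: 78² = 6084 ≡ 107 (mod 139). The two roots are 61 and 78.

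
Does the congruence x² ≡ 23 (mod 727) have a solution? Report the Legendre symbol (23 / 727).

1

Euler's criterion: (23/727) ≡ 23^363 (mod 727).
23^2 ≡ 529 (mod 727)
23^4 ≡ 673 (mod 727)
23^8 ≡ 8 (mod 727)
23^16 ≡ 64 (mod 727)
23^32 ≡ 461 (mod 727)
23^64 ≡ 237 (mod 727)
23^128 ≡ 190 (mod 727)
23^256 ≡ 477 (mod 727)
23^363 = 23^(256+64+32+8+2+1) ≡ 1 (mod 727).
Result is 1, so (23/727) = 1.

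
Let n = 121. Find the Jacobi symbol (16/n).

Pull out 2^4: since 121 ≡ 1 (mod 8), (2/121) = +1, so (2/121)^4 = +1.
Reached (1/121) = 1. Collecting the sign flips along the way, the symbol is +1.

1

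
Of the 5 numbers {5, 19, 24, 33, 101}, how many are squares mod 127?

(5/127) = -1 → non-residue.
(19/127) = +1 → QR.
(24/127) = -1 → non-residue.
(33/127) = -1 → non-residue.
(101/127) = -1 → non-residue.
Total quadratic residues among the 5: 1.

1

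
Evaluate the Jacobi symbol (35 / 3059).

0

Reciprocity: 35 ≡ 3 and 3059 ≡ 3 (mod 4), so (35/3059) = −(3059/35).
Reduce top mod 35: now compute (14/35).
Pull out 2: since 35 ≡ 3 (mod 8), (2/35) = -1.
Reciprocity: 7 ≡ 3 and 35 ≡ 3 (mod 4), so (7/35) = −(35/7).
Reduce top mod 7: now compute (0/7).
Top reduces to 0: gcd > 1, so the symbol is 0.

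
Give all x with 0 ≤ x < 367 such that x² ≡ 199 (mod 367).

49, 318

Since 367 ≡ 3 (mod 4), a square root of 199 is 199^((367+1)/4) = 199^92 mod 367.
Repeated squaring: 199^2≡332, 199^4≡124, 199^8≡329, 199^16≡343, 199^32≡209, 199^64≡8 (mod 367).
199^92 = 199^(64+16+8+4) ≡ 49 (mod 367).
Check: 49² = 2401 ≡ 199 (mod 367). The two roots are 49 and 318.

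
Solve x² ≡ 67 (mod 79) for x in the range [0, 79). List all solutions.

Since 79 ≡ 3 (mod 4), a square root of 67 is 67^((79+1)/4) = 67^20 mod 79.
Repeated squaring: 67^2≡65, 67^4≡38, 67^8≡22, 67^16≡10 (mod 79).
67^20 = 67^(16+4) ≡ 64 (mod 79).
Check: 64² = 4096 ≡ 67 (mod 79). The two roots are 15 and 64.

15, 64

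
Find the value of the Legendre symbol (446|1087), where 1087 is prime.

1

Euler's criterion: (446/1087) ≡ 446^543 (mod 1087).
446^2 ≡ 1082 (mod 1087)
446^4 ≡ 25 (mod 1087)
446^8 ≡ 625 (mod 1087)
446^16 ≡ 392 (mod 1087)
446^32 ≡ 397 (mod 1087)
446^64 ≡ 1081 (mod 1087)
446^128 ≡ 36 (mod 1087)
446^256 ≡ 209 (mod 1087)
446^512 ≡ 201 (mod 1087)
446^543 = 446^(512+16+8+4+2+1) ≡ 1 (mod 1087).
Result is 1, so (446/1087) = 1.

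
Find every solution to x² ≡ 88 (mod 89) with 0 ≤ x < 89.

89 ≡ 1 (mod 4), so we find a root by search.
Trying successive values, 34² = 1156 ≡ 88 (mod 89). The other root is 89 − 34 = 55.

34, 55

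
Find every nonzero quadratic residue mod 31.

1 2 4 5 7 8 9 10 14 16 18 19 20 25 28

Square k = 1,…,15 (k and 31−k give the same square):
1²=1, 2²=4, 3²=9, 4²=16, 5²=25, 6²≡5, 7²≡18, 8²≡2, 9²≡19, 10²≡7, 11²≡28, 12²≡20, 13²≡14, 14²≡10, 15²≡8 (mod 31).
So the quadratic residues mod 31 are {1, 2, 4, 5, 7, 8, 9, 10, 14, 16, 18, 19, 20, 25, 28}.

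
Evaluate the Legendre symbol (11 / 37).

Reciprocity: 11 ≡ 3 and 37 ≡ 1 (mod 4), so (11/37) = +(37/11).
Reduce top mod 11: now compute (4/11).
Pull out 2^2: since 11 ≡ 3 (mod 8), (2/11) = -1, so (2/11)^2 = +1.
Reached (1/11) = 1. Collecting the sign flips along the way, the symbol is +1.

1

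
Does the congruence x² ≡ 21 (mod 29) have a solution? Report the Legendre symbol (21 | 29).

-1

Reciprocity: 21 ≡ 1 and 29 ≡ 1 (mod 4), so (21/29) = +(29/21).
Reduce top mod 21: now compute (8/21).
Pull out 2^3: since 21 ≡ 5 (mod 8), (2/21) = -1, so (2/21)^3 = -1.
Reached (1/21) = 1. Collecting the sign flips along the way, the symbol is -1.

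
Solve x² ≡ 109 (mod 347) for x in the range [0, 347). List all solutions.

86, 261

Since 347 ≡ 3 (mod 4), a square root of 109 is 109^((347+1)/4) = 109^87 mod 347.
Repeated squaring: 109^2≡83, 109^4≡296, 109^8≡172, 109^16≡89, 109^32≡287, 109^64≡130 (mod 347).
109^87 = 109^(64+16+4+2+1) ≡ 261 (mod 347).
Check: 261² = 68121 ≡ 109 (mod 347). The two roots are 86 and 261.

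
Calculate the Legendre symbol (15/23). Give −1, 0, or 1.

Euler's criterion: (15/23) ≡ 15^11 (mod 23).
15^2 ≡ 18 (mod 23)
15^4 ≡ 2 (mod 23)
15^8 ≡ 4 (mod 23)
15^11 = 15^(8+2+1) ≡ 22 (mod 23).
Result is 22 ≡ −1, so (15/23) = −1.

-1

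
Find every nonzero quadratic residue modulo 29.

1,4,5,6,7,9,13,16,20,22,23,24,25,28

Square k = 1,…,14 (k and 29−k give the same square):
1²=1, 2²=4, 3²=9, 4²=16, 5²=25, 6²≡7, 7²≡20, 8²≡6, 9²≡23, 10²≡13, 11²≡5, 12²≡28, 13²≡24, 14²≡22 (mod 29).
So the quadratic residues mod 29 are {1, 4, 5, 6, 7, 9, 13, 16, 20, 22, 23, 24, 25, 28}.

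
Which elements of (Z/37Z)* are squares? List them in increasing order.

Square k = 1,…,18 (k and 37−k give the same square):
1²=1, 2²=4, 3²=9, 4²=16, 5²=25, 6²=36, 7²≡12, 8²≡27, 9²≡7, 10²≡26, 11²≡10, 12²≡33, 13²≡21, 14²≡11, 15²≡3, 16²≡34, 17²≡30, 18²≡28 (mod 37).
So the quadratic residues mod 37 are {1, 3, 4, 7, 9, 10, 11, 12, 16, 21, 25, 26, 27, 28, 30, 33, 34, 36}.

1,3,4,7,9,10,11,12,16,21,25,26,27,28,30,33,34,36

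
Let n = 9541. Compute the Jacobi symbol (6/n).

-1

Pull out 2: since 9541 ≡ 5 (mod 8), (2/9541) = -1.
Reciprocity: 3 ≡ 3 and 9541 ≡ 1 (mod 4), so (3/9541) = +(9541/3).
Reduce top mod 3: now compute (1/3).
Reached (1/3) = 1. Collecting the sign flips along the way, the symbol is -1.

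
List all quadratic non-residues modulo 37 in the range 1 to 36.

Square k = 1,…,18 (k and 37−k give the same square):
1²=1, 2²=4, 3²=9, 4²=16, 5²=25, 6²=36, 7²≡12, 8²≡27, 9²≡7, 10²≡26, 11²≡10, 12²≡33, 13²≡21, 14²≡11, 15²≡3, 16²≡34, 17²≡30, 18²≡28 (mod 37).
The residues are {1, 3, 4, 7, 9, 10, 11, 12, 16, 21, 25, 26, 27, 28, 30, 33, 34, 36}; the non-residues are the remaining 18 nonzero classes.

2, 5, 6, 8, 13, 14, 15, 17, 18, 19, 20, 22, 23, 24, 29, 31, 32, 35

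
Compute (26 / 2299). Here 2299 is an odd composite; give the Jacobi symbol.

1

Pull out 2: since 2299 ≡ 3 (mod 8), (2/2299) = -1.
Reciprocity: 13 ≡ 1 and 2299 ≡ 3 (mod 4), so (13/2299) = +(2299/13).
Reduce top mod 13: now compute (11/13).
Reciprocity: 11 ≡ 3 and 13 ≡ 1 (mod 4), so (11/13) = +(13/11).
Reduce top mod 11: now compute (2/11).
Pull out 2: since 11 ≡ 3 (mod 8), (2/11) = -1.
Reached (1/11) = 1. Collecting the sign flips along the way, the symbol is +1.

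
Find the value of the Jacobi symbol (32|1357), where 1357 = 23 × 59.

Pull out 2^5: since 1357 ≡ 5 (mod 8), (2/1357) = -1, so (2/1357)^5 = -1.
Reached (1/1357) = 1. Collecting the sign flips along the way, the symbol is -1.

-1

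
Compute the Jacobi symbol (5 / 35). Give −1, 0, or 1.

0

Reciprocity: 5 ≡ 1 and 35 ≡ 3 (mod 4), so (5/35) = +(35/5).
Reduce top mod 5: now compute (0/5).
Top reduces to 0: gcd > 1, so the symbol is 0.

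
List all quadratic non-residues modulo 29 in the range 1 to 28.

2 3 8 10 11 12 14 15 17 18 19 21 26 27

Square k = 1,…,14 (k and 29−k give the same square):
1²=1, 2²=4, 3²=9, 4²=16, 5²=25, 6²≡7, 7²≡20, 8²≡6, 9²≡23, 10²≡13, 11²≡5, 12²≡28, 13²≡24, 14²≡22 (mod 29).
The residues are {1, 4, 5, 6, 7, 9, 13, 16, 20, 22, 23, 24, 25, 28}; the non-residues are the remaining 14 nonzero classes.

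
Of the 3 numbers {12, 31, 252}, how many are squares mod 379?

(12/379) = -1 → non-residue.
(31/379) = -1 → non-residue.
(252/379) = -1 → non-residue.
Total quadratic residues among the 3: 0.

0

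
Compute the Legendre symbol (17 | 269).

-1

Reciprocity: 17 ≡ 1 and 269 ≡ 1 (mod 4), so (17/269) = +(269/17).
Reduce top mod 17: now compute (14/17).
Pull out 2: since 17 ≡ 1 (mod 8), (2/17) = +1.
Reciprocity: 7 ≡ 3 and 17 ≡ 1 (mod 4), so (7/17) = +(17/7).
Reduce top mod 7: now compute (3/7).
Reciprocity: 3 ≡ 3 and 7 ≡ 3 (mod 4), so (3/7) = −(7/3).
Reduce top mod 3: now compute (1/3).
Reached (1/3) = 1. Collecting the sign flips along the way, the symbol is -1.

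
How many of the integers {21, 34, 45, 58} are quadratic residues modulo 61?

(21/61) = -1 → non-residue.
(34/61) = +1 → QR.
(45/61) = +1 → QR.
(58/61) = +1 → QR.
Total quadratic residues among the 4: 3.

3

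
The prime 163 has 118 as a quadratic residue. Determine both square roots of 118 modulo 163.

66, 97

Since 163 ≡ 3 (mod 4), a square root of 118 is 118^((163+1)/4) = 118^41 mod 163.
Repeated squaring: 118^2≡69, 118^4≡34, 118^8≡15, 118^16≡62, 118^32≡95 (mod 163).
118^41 = 118^(32+8+1) ≡ 97 (mod 163).
Check: 97² = 9409 ≡ 118 (mod 163). The two roots are 66 and 97.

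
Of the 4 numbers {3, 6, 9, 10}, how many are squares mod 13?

3

(3/13) = +1 → QR.
(6/13) = -1 → non-residue.
(9/13) = +1 → QR.
(10/13) = +1 → QR.
Total quadratic residues among the 4: 3.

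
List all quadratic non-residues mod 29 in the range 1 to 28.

2, 3, 8, 10, 11, 12, 14, 15, 17, 18, 19, 21, 26, 27

Square k = 1,…,14 (k and 29−k give the same square):
1²=1, 2²=4, 3²=9, 4²=16, 5²=25, 6²≡7, 7²≡20, 8²≡6, 9²≡23, 10²≡13, 11²≡5, 12²≡28, 13²≡24, 14²≡22 (mod 29).
The residues are {1, 4, 5, 6, 7, 9, 13, 16, 20, 22, 23, 24, 25, 28}; the non-residues are the remaining 14 nonzero classes.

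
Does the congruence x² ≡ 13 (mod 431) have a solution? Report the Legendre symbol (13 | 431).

-1

Reciprocity: 13 ≡ 1 and 431 ≡ 3 (mod 4), so (13/431) = +(431/13).
Reduce top mod 13: now compute (2/13).
Pull out 2: since 13 ≡ 5 (mod 8), (2/13) = -1.
Reached (1/13) = 1. Collecting the sign flips along the way, the symbol is -1.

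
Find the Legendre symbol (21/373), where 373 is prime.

Euler's criterion: (21/373) ≡ 21^186 (mod 373).
21^2 ≡ 68 (mod 373)
21^4 ≡ 148 (mod 373)
21^8 ≡ 270 (mod 373)
21^16 ≡ 165 (mod 373)
21^32 ≡ 369 (mod 373)
21^64 ≡ 16 (mod 373)
21^128 ≡ 256 (mod 373)
21^186 = 21^(128+32+16+8+2) ≡ 1 (mod 373).
Result is 1, so (21/373) = 1.

1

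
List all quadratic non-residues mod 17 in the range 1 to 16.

Square k = 1,…,8 (k and 17−k give the same square):
1²=1, 2²=4, 3²=9, 4²=16, 5²≡8, 6²≡2, 7²≡15, 8²≡13 (mod 17).
The residues are {1, 2, 4, 8, 9, 13, 15, 16}; the non-residues are the remaining 8 nonzero classes.

3, 5, 6, 7, 10, 11, 12, 14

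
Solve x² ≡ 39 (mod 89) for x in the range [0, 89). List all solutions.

89 ≡ 1 (mod 4), so we find a root by search.
Trying successive values, 22² = 484 ≡ 39 (mod 89). The other root is 89 − 22 = 67.

22, 67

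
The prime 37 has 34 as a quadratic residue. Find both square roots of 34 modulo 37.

16, 21

37 ≡ 1 (mod 4), so we find a root by search.
Trying successive values, 16² = 256 ≡ 34 (mod 37). The other root is 37 − 16 = 21.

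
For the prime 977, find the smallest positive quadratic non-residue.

(2/977) = +1, so 2 is a residue.
(3/977) = −1, so 3 is the smallest positive non-residue mod 977.

3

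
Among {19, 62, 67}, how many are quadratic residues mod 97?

(19/97) = -1 → non-residue.
(62/97) = +1 → QR.
(67/97) = -1 → non-residue.
Total quadratic residues among the 3: 1.

1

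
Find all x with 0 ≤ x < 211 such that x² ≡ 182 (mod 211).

56, 155

Since 211 ≡ 3 (mod 4), a square root of 182 is 182^((211+1)/4) = 182^53 mod 211.
Repeated squaring: 182^2≡208, 182^4≡9, 182^8≡81, 182^16≡20, 182^32≡189 (mod 211).
182^53 = 182^(32+16+4+1) ≡ 56 (mod 211).
Check: 56² = 3136 ≡ 182 (mod 211). The two roots are 56 and 155.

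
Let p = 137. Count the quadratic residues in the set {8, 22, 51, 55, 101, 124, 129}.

(8/137) = +1 → QR.
(22/137) = +1 → QR.
(51/137) = -1 → non-residue.
(55/137) = -1 → non-residue.
(101/137) = +1 → QR.
(124/137) = -1 → non-residue.
(129/137) = +1 → QR.
Total quadratic residues among the 7: 4.

4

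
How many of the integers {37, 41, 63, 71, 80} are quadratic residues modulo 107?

2

(37/107) = +1 → QR.
(41/107) = +1 → QR.
(63/107) = -1 → non-residue.
(71/107) = -1 → non-residue.
(80/107) = -1 → non-residue.
Total quadratic residues among the 5: 2.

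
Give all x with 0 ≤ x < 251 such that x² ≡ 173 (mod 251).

115, 136

Since 251 ≡ 3 (mod 4), a square root of 173 is 173^((251+1)/4) = 173^63 mod 251.
Repeated squaring: 173^2≡60, 173^4≡86, 173^8≡117, 173^16≡135, 173^32≡153 (mod 251).
173^63 = 173^(32+16+8+4+2+1) ≡ 115 (mod 251).
Check: 115² = 13225 ≡ 173 (mod 251). The two roots are 115 and 136.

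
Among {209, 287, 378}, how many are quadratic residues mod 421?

(209/421) = -1 → non-residue.
(287/421) = -1 → non-residue.
(378/421) = -1 → non-residue.
Total quadratic residues among the 3: 0.

0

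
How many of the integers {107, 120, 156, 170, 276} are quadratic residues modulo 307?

(107/307) = +1 → QR.
(120/307) = -1 → non-residue.
(156/307) = +1 → QR.
(170/307) = +1 → QR.
(276/307) = +1 → QR.
Total quadratic residues among the 5: 4.

4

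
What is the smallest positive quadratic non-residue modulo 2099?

(2/2099) = −1, so 2 is the smallest positive non-residue mod 2099.

2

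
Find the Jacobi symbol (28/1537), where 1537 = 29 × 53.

Pull out 2^2: since 1537 ≡ 1 (mod 8), (2/1537) = +1, so (2/1537)^2 = +1.
Reciprocity: 7 ≡ 3 and 1537 ≡ 1 (mod 4), so (7/1537) = +(1537/7).
Reduce top mod 7: now compute (4/7).
Pull out 2^2: since 7 ≡ 7 (mod 8), (2/7) = +1, so (2/7)^2 = +1.
Reached (1/7) = 1. Collecting the sign flips along the way, the symbol is +1.

1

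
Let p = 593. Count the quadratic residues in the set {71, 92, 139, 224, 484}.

(71/593) = +1 → QR.
(92/593) = +1 → QR.
(139/593) = +1 → QR.
(224/593) = -1 → non-residue.
(484/593) = +1 → QR.
Total quadratic residues among the 5: 4.

4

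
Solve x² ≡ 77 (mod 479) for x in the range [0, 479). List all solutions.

Since 479 ≡ 3 (mod 4), a square root of 77 is 77^((479+1)/4) = 77^120 mod 479.
Repeated squaring: 77^2≡181, 77^4≡189, 77^8≡275, 77^16≡422, 77^32≡375, 77^64≡278 (mod 479).
77^120 = 77^(64+32+16+8) ≡ 288 (mod 479).
Check: 288² = 82944 ≡ 77 (mod 479). The two roots are 191 and 288.

191, 288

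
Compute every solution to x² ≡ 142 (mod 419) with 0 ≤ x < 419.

Since 419 ≡ 3 (mod 4), a square root of 142 is 142^((419+1)/4) = 142^105 mod 419.
Repeated squaring: 142^2≡52, 142^4≡190, 142^8≡66, 142^16≡166, 142^32≡321, 142^64≡386 (mod 419).
142^105 = 142^(64+32+8+1) ≡ 264 (mod 419).
Check: 264² = 69696 ≡ 142 (mod 419). The two roots are 155 and 264.

155, 264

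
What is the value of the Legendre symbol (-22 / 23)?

First reduce: -22 ≡ 1 (mod 23).
Reached (1/23) = 1. Collecting the sign flips along the way, the symbol is +1.

1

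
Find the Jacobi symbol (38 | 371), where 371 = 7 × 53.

-1

Pull out 2: since 371 ≡ 3 (mod 8), (2/371) = -1.
Reciprocity: 19 ≡ 3 and 371 ≡ 3 (mod 4), so (19/371) = −(371/19).
Reduce top mod 19: now compute (10/19).
Pull out 2: since 19 ≡ 3 (mod 8), (2/19) = -1.
Reciprocity: 5 ≡ 1 and 19 ≡ 3 (mod 4), so (5/19) = +(19/5).
Reduce top mod 5: now compute (4/5).
Pull out 2^2: since 5 ≡ 5 (mod 8), (2/5) = -1, so (2/5)^2 = +1.
Reached (1/5) = 1. Collecting the sign flips along the way, the symbol is -1.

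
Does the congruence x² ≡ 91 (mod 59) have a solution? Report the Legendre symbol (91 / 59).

-1

First reduce: 91 ≡ 32 (mod 59).
Pull out 2^5: since 59 ≡ 3 (mod 8), (2/59) = -1, so (2/59)^5 = -1.
Reached (1/59) = 1. Collecting the sign flips along the way, the symbol is -1.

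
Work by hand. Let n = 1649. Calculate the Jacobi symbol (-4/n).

1

First reduce: -4 ≡ 1645 (mod 1649).
Reciprocity: 1645 ≡ 1 and 1649 ≡ 1 (mod 4), so (1645/1649) = +(1649/1645).
Reduce top mod 1645: now compute (4/1645).
Pull out 2^2: since 1645 ≡ 5 (mod 8), (2/1645) = -1, so (2/1645)^2 = +1.
Reached (1/1645) = 1. Collecting the sign flips along the way, the symbol is +1.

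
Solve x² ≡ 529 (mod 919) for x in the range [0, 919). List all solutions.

Since 919 ≡ 3 (mod 4), a square root of 529 is 529^((919+1)/4) = 529^230 mod 919.
Repeated squaring: 529^2≡465, 529^4≡260, 529^8≡513, 529^16≡335, 529^32≡107, 529^64≡421, 529^128≡793 (mod 919).
529^230 = 529^(128+64+32+4+2) ≡ 23 (mod 919).
Check: 23² = 529 ≡ 529 (mod 919). The two roots are 23 and 896.

23, 896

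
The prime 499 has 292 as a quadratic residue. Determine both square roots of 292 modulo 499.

189, 310

Since 499 ≡ 3 (mod 4), a square root of 292 is 292^((499+1)/4) = 292^125 mod 499.
Repeated squaring: 292^2≡434, 292^4≡233, 292^8≡397, 292^16≡424, 292^32≡136, 292^64≡33 (mod 499).
292^125 = 292^(64+32+16+8+4+1) ≡ 189 (mod 499).
Check: 189² = 35721 ≡ 292 (mod 499). The two roots are 189 and 310.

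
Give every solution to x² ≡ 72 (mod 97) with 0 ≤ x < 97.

97 ≡ 1 (mod 4), so we find a root by search.
Trying successive values, 13² = 169 ≡ 72 (mod 97). The other root is 97 − 13 = 84.

13, 84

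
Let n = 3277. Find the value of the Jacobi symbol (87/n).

0

Reciprocity: 87 ≡ 3 and 3277 ≡ 1 (mod 4), so (87/3277) = +(3277/87).
Reduce top mod 87: now compute (58/87).
Pull out 2: since 87 ≡ 7 (mod 8), (2/87) = +1.
Reciprocity: 29 ≡ 1 and 87 ≡ 3 (mod 4), so (29/87) = +(87/29).
Reduce top mod 29: now compute (0/29).
Top reduces to 0: gcd > 1, so the symbol is 0.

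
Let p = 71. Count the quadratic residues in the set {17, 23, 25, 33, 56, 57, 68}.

2

(17/71) = -1 → non-residue.
(23/71) = -1 → non-residue.
(25/71) = +1 → QR.
(33/71) = -1 → non-residue.
(56/71) = -1 → non-residue.
(57/71) = +1 → QR.
(68/71) = -1 → non-residue.
Total quadratic residues among the 7: 2.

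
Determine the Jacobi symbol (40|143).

Pull out 2^3: since 143 ≡ 7 (mod 8), (2/143) = +1, so (2/143)^3 = +1.
Reciprocity: 5 ≡ 1 and 143 ≡ 3 (mod 4), so (5/143) = +(143/5).
Reduce top mod 5: now compute (3/5).
Reciprocity: 3 ≡ 3 and 5 ≡ 1 (mod 4), so (3/5) = +(5/3).
Reduce top mod 3: now compute (2/3).
Pull out 2: since 3 ≡ 3 (mod 8), (2/3) = -1.
Reached (1/3) = 1. Collecting the sign flips along the way, the symbol is -1.

-1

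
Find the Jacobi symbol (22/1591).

Pull out 2: since 1591 ≡ 7 (mod 8), (2/1591) = +1.
Reciprocity: 11 ≡ 3 and 1591 ≡ 3 (mod 4), so (11/1591) = −(1591/11).
Reduce top mod 11: now compute (7/11).
Reciprocity: 7 ≡ 3 and 11 ≡ 3 (mod 4), so (7/11) = −(11/7).
Reduce top mod 7: now compute (4/7).
Pull out 2^2: since 7 ≡ 7 (mod 8), (2/7) = +1, so (2/7)^2 = +1.
Reached (1/7) = 1. Collecting the sign flips along the way, the symbol is +1.

1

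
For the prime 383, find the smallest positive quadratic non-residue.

5

(2/383) = +1, so 2 is a residue.
(3/383) = +1, so 3 is a residue.
(4/383) = +1, so 4 is a residue.
(5/383) = −1, so 5 is the smallest positive non-residue mod 383.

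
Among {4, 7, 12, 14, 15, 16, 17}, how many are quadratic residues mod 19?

(4/19) = +1 → QR.
(7/19) = +1 → QR.
(12/19) = -1 → non-residue.
(14/19) = -1 → non-residue.
(15/19) = -1 → non-residue.
(16/19) = +1 → QR.
(17/19) = +1 → QR.
Total quadratic residues among the 7: 4.

4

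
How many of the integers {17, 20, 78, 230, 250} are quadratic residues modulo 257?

1

(17/257) = +1 → QR.
(20/257) = -1 → non-residue.
(78/257) = -1 → non-residue.
(230/257) = -1 → non-residue.
(250/257) = -1 → non-residue.
Total quadratic residues among the 5: 1.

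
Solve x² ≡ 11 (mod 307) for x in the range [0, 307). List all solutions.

Since 307 ≡ 3 (mod 4), a square root of 11 is 11^((307+1)/4) = 11^77 mod 307.
Repeated squaring: 11^2≡121, 11^4≡212, 11^8≡122, 11^16≡148, 11^32≡107, 11^64≡90 (mod 307).
11^77 = 11^(64+8+4+1) ≡ 25 (mod 307).
Check: 25² = 625 ≡ 11 (mod 307). The two roots are 25 and 282.

25, 282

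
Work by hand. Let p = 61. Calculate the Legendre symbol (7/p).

-1

Euler's criterion: (7/61) ≡ 7^30 (mod 61).
7^2 ≡ 49 (mod 61)
7^4 ≡ 22 (mod 61)
7^8 ≡ 57 (mod 61)
7^16 ≡ 16 (mod 61)
7^30 = 7^(16+8+4+2) ≡ 60 (mod 61).
Result is 60 ≡ −1, so (7/61) = −1.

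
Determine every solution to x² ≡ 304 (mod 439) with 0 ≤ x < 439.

83, 356

Since 439 ≡ 3 (mod 4), a square root of 304 is 304^((439+1)/4) = 304^110 mod 439.
Repeated squaring: 304^2≡226, 304^4≡152, 304^8≡276, 304^16≡229, 304^32≡200, 304^64≡51 (mod 439).
304^110 = 304^(64+32+8+4+2) ≡ 83 (mod 439).
Check: 83² = 6889 ≡ 304 (mod 439). The two roots are 83 and 356.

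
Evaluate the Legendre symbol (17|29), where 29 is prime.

-1

Euler's criterion: (17/29) ≡ 17^14 (mod 29).
17^2 ≡ 28 (mod 29)
17^4 ≡ 1 (mod 29)
17^8 ≡ 1 (mod 29)
17^14 = 17^(8+4+2) ≡ 28 (mod 29).
Result is 28 ≡ −1, so (17/29) = −1.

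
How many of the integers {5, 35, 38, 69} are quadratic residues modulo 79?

(5/79) = +1 → QR.
(35/79) = -1 → non-residue.
(38/79) = +1 → QR.
(69/79) = -1 → non-residue.
Total quadratic residues among the 4: 2.

2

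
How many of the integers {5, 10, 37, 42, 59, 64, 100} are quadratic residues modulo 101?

(5/101) = +1 → QR.
(10/101) = -1 → non-residue.
(37/101) = +1 → QR.
(42/101) = -1 → non-residue.
(59/101) = -1 → non-residue.
(64/101) = +1 → QR.
(100/101) = +1 → QR.
Total quadratic residues among the 7: 4.

4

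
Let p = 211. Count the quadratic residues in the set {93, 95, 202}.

2

(93/211) = +1 → QR.
(95/211) = +1 → QR.
(202/211) = -1 → non-residue.
Total quadratic residues among the 3: 2.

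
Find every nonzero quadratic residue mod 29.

1, 4, 5, 6, 7, 9, 13, 16, 20, 22, 23, 24, 25, 28

Square k = 1,…,14 (k and 29−k give the same square):
1²=1, 2²=4, 3²=9, 4²=16, 5²=25, 6²≡7, 7²≡20, 8²≡6, 9²≡23, 10²≡13, 11²≡5, 12²≡28, 13²≡24, 14²≡22 (mod 29).
So the quadratic residues mod 29 are {1, 4, 5, 6, 7, 9, 13, 16, 20, 22, 23, 24, 25, 28}.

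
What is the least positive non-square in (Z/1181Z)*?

(2/1181) = −1, so 2 is the smallest positive non-residue mod 1181.

2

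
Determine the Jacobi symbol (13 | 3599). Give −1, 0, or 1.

Reciprocity: 13 ≡ 1 and 3599 ≡ 3 (mod 4), so (13/3599) = +(3599/13).
Reduce top mod 13: now compute (11/13).
Reciprocity: 11 ≡ 3 and 13 ≡ 1 (mod 4), so (11/13) = +(13/11).
Reduce top mod 11: now compute (2/11).
Pull out 2: since 11 ≡ 3 (mod 8), (2/11) = -1.
Reached (1/11) = 1. Collecting the sign flips along the way, the symbol is -1.

-1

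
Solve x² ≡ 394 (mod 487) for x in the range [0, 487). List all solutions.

227, 260

Since 487 ≡ 3 (mod 4), a square root of 394 is 394^((487+1)/4) = 394^122 mod 487.
Repeated squaring: 394^2≡370, 394^4≡53, 394^8≡374, 394^16≡107, 394^32≡248, 394^64≡142 (mod 487).
394^122 = 394^(64+32+16+8+2) ≡ 260 (mod 487).
Check: 260² = 67600 ≡ 394 (mod 487). The two roots are 227 and 260.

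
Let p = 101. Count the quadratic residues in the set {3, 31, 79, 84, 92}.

(3/101) = -1 → non-residue.
(31/101) = +1 → QR.
(79/101) = +1 → QR.
(84/101) = +1 → QR.
(92/101) = +1 → QR.
Total quadratic residues among the 5: 4.

4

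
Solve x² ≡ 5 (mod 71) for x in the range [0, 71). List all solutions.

17, 54

Since 71 ≡ 3 (mod 4), a square root of 5 is 5^((71+1)/4) = 5^18 mod 71.
Repeated squaring: 5^2≡25, 5^4≡57, 5^8≡54, 5^16≡5 (mod 71).
5^18 = 5^(16+2) ≡ 54 (mod 71).
Check: 54² = 2916 ≡ 5 (mod 71). The two roots are 17 and 54.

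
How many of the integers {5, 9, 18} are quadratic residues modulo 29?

(5/29) = +1 → QR.
(9/29) = +1 → QR.
(18/29) = -1 → non-residue.
Total quadratic residues among the 3: 2.

2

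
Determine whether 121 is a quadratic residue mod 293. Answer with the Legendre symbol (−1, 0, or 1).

1

Reciprocity: 121 ≡ 1 and 293 ≡ 1 (mod 4), so (121/293) = +(293/121).
Reduce top mod 121: now compute (51/121).
Reciprocity: 51 ≡ 3 and 121 ≡ 1 (mod 4), so (51/121) = +(121/51).
Reduce top mod 51: now compute (19/51).
Reciprocity: 19 ≡ 3 and 51 ≡ 3 (mod 4), so (19/51) = −(51/19).
Reduce top mod 19: now compute (13/19).
Reciprocity: 13 ≡ 1 and 19 ≡ 3 (mod 4), so (13/19) = +(19/13).
Reduce top mod 13: now compute (6/13).
Pull out 2: since 13 ≡ 5 (mod 8), (2/13) = -1.
Reciprocity: 3 ≡ 3 and 13 ≡ 1 (mod 4), so (3/13) = +(13/3).
Reduce top mod 3: now compute (1/3).
Reached (1/3) = 1. Collecting the sign flips along the way, the symbol is +1.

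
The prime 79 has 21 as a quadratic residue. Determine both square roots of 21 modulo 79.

Since 79 ≡ 3 (mod 4), a square root of 21 is 21^((79+1)/4) = 21^20 mod 79.
Repeated squaring: 21^2≡46, 21^4≡62, 21^8≡52, 21^16≡18 (mod 79).
21^20 = 21^(16+4) ≡ 10 (mod 79).
Check: 10² = 100 ≡ 21 (mod 79). The two roots are 10 and 69.

10, 69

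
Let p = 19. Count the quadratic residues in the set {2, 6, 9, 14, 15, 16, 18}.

(2/19) = -1 → non-residue.
(6/19) = +1 → QR.
(9/19) = +1 → QR.
(14/19) = -1 → non-residue.
(15/19) = -1 → non-residue.
(16/19) = +1 → QR.
(18/19) = -1 → non-residue.
Total quadratic residues among the 7: 3.

3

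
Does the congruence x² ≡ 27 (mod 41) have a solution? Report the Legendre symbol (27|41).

Reciprocity: 27 ≡ 3 and 41 ≡ 1 (mod 4), so (27/41) = +(41/27).
Reduce top mod 27: now compute (14/27).
Pull out 2: since 27 ≡ 3 (mod 8), (2/27) = -1.
Reciprocity: 7 ≡ 3 and 27 ≡ 3 (mod 4), so (7/27) = −(27/7).
Reduce top mod 7: now compute (6/7).
Pull out 2: since 7 ≡ 7 (mod 8), (2/7) = +1.
Reciprocity: 3 ≡ 3 and 7 ≡ 3 (mod 4), so (3/7) = −(7/3).
Reduce top mod 3: now compute (1/3).
Reached (1/3) = 1. Collecting the sign flips along the way, the symbol is -1.

-1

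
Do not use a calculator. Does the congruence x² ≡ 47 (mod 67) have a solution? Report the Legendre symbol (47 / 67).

1

Euler's criterion: (47/67) ≡ 47^33 (mod 67).
47^2 ≡ 65 (mod 67)
47^4 ≡ 4 (mod 67)
47^8 ≡ 16 (mod 67)
47^16 ≡ 55 (mod 67)
47^32 ≡ 10 (mod 67)
47^33 = 47^(32+1) ≡ 1 (mod 67).
Result is 1, so (47/67) = 1.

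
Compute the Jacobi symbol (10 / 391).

Pull out 2: since 391 ≡ 7 (mod 8), (2/391) = +1.
Reciprocity: 5 ≡ 1 and 391 ≡ 3 (mod 4), so (5/391) = +(391/5).
Reduce top mod 5: now compute (1/5).
Reached (1/5) = 1. Collecting the sign flips along the way, the symbol is +1.

1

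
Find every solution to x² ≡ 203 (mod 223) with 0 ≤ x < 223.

Since 223 ≡ 3 (mod 4), a square root of 203 is 203^((223+1)/4) = 203^56 mod 223.
Repeated squaring: 203^2≡177, 203^4≡109, 203^8≡62, 203^16≡53, 203^32≡133 (mod 223).
203^56 = 203^(32+16+8) ≡ 181 (mod 223).
Check: 181² = 32761 ≡ 203 (mod 223). The two roots are 42 and 181.

42, 181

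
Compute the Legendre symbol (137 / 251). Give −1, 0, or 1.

-1

Reciprocity: 137 ≡ 1 and 251 ≡ 3 (mod 4), so (137/251) = +(251/137).
Reduce top mod 137: now compute (114/137).
Pull out 2: since 137 ≡ 1 (mod 8), (2/137) = +1.
Reciprocity: 57 ≡ 1 and 137 ≡ 1 (mod 4), so (57/137) = +(137/57).
Reduce top mod 57: now compute (23/57).
Reciprocity: 23 ≡ 3 and 57 ≡ 1 (mod 4), so (23/57) = +(57/23).
Reduce top mod 23: now compute (11/23).
Reciprocity: 11 ≡ 3 and 23 ≡ 3 (mod 4), so (11/23) = −(23/11).
Reduce top mod 11: now compute (1/11).
Reached (1/11) = 1. Collecting the sign flips along the way, the symbol is -1.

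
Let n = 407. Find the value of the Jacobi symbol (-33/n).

0

First reduce: -33 ≡ 374 (mod 407).
Pull out 2: since 407 ≡ 7 (mod 8), (2/407) = +1.
Reciprocity: 187 ≡ 3 and 407 ≡ 3 (mod 4), so (187/407) = −(407/187).
Reduce top mod 187: now compute (33/187).
Reciprocity: 33 ≡ 1 and 187 ≡ 3 (mod 4), so (33/187) = +(187/33).
Reduce top mod 33: now compute (22/33).
Pull out 2: since 33 ≡ 1 (mod 8), (2/33) = +1.
Reciprocity: 11 ≡ 3 and 33 ≡ 1 (mod 4), so (11/33) = +(33/11).
Reduce top mod 11: now compute (0/11).
Top reduces to 0: gcd > 1, so the symbol is 0.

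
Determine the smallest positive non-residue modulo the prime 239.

7

(2/239) = +1, so 2 is a residue.
(3/239) = +1, so 3 is a residue.
(4/239) = +1, so 4 is a residue.
(5/239) = +1, so 5 is a residue.
(6/239) = +1, so 6 is a residue.
(7/239) = −1, so 7 is the smallest positive non-residue mod 239.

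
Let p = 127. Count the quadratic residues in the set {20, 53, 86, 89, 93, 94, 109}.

1

(20/127) = -1 → non-residue.
(53/127) = -1 → non-residue.
(86/127) = -1 → non-residue.
(89/127) = -1 → non-residue.
(93/127) = -1 → non-residue.
(94/127) = +1 → QR.
(109/127) = -1 → non-residue.
Total quadratic residues among the 7: 1.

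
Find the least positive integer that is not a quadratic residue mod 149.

2

(2/149) = −1, so 2 is the smallest positive non-residue mod 149.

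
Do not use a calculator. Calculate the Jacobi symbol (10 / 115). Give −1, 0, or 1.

0

Pull out 2: since 115 ≡ 3 (mod 8), (2/115) = -1.
Reciprocity: 5 ≡ 1 and 115 ≡ 3 (mod 4), so (5/115) = +(115/5).
Reduce top mod 5: now compute (0/5).
Top reduces to 0: gcd > 1, so the symbol is 0.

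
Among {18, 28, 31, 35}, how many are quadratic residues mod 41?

2

(18/41) = +1 → QR.
(28/41) = -1 → non-residue.
(31/41) = +1 → QR.
(35/41) = -1 → non-residue.
Total quadratic residues among the 4: 2.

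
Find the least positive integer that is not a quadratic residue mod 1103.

(2/1103) = +1, so 2 is a residue.
(3/1103) = +1, so 3 is a residue.
(4/1103) = +1, so 4 is a residue.
(5/1103) = −1, so 5 is the smallest positive non-residue mod 1103.

5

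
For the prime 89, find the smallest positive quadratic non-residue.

(2/89) = +1, so 2 is a residue.
(3/89) = −1, so 3 is the smallest positive non-residue mod 89.

3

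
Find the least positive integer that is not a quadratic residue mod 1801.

(2/1801) = +1, so 2 is a residue.
(3/1801) = +1, so 3 is a residue.
(4/1801) = +1, so 4 is a residue.
(5/1801) = +1, so 5 is a residue.
(6/1801) = +1, so 6 is a residue.
(7/1801) = +1, so 7 is a residue.
(8/1801) = +1, so 8 is a residue.
(9/1801) = +1, so 9 is a residue.
(10/1801) = +1, so 10 is a residue.
(11/1801) = −1, so 11 is the smallest positive non-residue mod 1801.

11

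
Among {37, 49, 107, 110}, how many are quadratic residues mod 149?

(37/149) = +1 → QR.
(49/149) = +1 → QR.
(107/149) = +1 → QR.
(110/149) = +1 → QR.
Total quadratic residues among the 4: 4.

4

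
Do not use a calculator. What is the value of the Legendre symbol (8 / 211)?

-1

Pull out 2^3: since 211 ≡ 3 (mod 8), (2/211) = -1, so (2/211)^3 = -1.
Reached (1/211) = 1. Collecting the sign flips along the way, the symbol is -1.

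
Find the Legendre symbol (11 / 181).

Reciprocity: 11 ≡ 3 and 181 ≡ 1 (mod 4), so (11/181) = +(181/11).
Reduce top mod 11: now compute (5/11).
Reciprocity: 5 ≡ 1 and 11 ≡ 3 (mod 4), so (5/11) = +(11/5).
Reduce top mod 5: now compute (1/5).
Reached (1/5) = 1. Collecting the sign flips along the way, the symbol is +1.

1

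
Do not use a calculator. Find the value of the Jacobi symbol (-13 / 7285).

-1

First reduce: -13 ≡ 7272 (mod 7285).
Pull out 2^3: since 7285 ≡ 5 (mod 8), (2/7285) = -1, so (2/7285)^3 = -1.
Reciprocity: 909 ≡ 1 and 7285 ≡ 1 (mod 4), so (909/7285) = +(7285/909).
Reduce top mod 909: now compute (13/909).
Reciprocity: 13 ≡ 1 and 909 ≡ 1 (mod 4), so (13/909) = +(909/13).
Reduce top mod 13: now compute (12/13).
Pull out 2^2: since 13 ≡ 5 (mod 8), (2/13) = -1, so (2/13)^2 = +1.
Reciprocity: 3 ≡ 3 and 13 ≡ 1 (mod 4), so (3/13) = +(13/3).
Reduce top mod 3: now compute (1/3).
Reached (1/3) = 1. Collecting the sign flips along the way, the symbol is -1.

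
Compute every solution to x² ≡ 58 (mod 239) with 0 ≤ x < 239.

47, 192

Since 239 ≡ 3 (mod 4), a square root of 58 is 58^((239+1)/4) = 58^60 mod 239.
Repeated squaring: 58^2≡18, 58^4≡85, 58^8≡55, 58^16≡157, 58^32≡32 (mod 239).
58^60 = 58^(32+16+8+4) ≡ 192 (mod 239).
Check: 192² = 36864 ≡ 58 (mod 239). The two roots are 47 and 192.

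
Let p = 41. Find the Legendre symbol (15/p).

-1

Reciprocity: 15 ≡ 3 and 41 ≡ 1 (mod 4), so (15/41) = +(41/15).
Reduce top mod 15: now compute (11/15).
Reciprocity: 11 ≡ 3 and 15 ≡ 3 (mod 4), so (11/15) = −(15/11).
Reduce top mod 11: now compute (4/11).
Pull out 2^2: since 11 ≡ 3 (mod 8), (2/11) = -1, so (2/11)^2 = +1.
Reached (1/11) = 1. Collecting the sign flips along the way, the symbol is -1.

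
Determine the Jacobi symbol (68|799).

0

Pull out 2^2: since 799 ≡ 7 (mod 8), (2/799) = +1, so (2/799)^2 = +1.
Reciprocity: 17 ≡ 1 and 799 ≡ 3 (mod 4), so (17/799) = +(799/17).
Reduce top mod 17: now compute (0/17).
Top reduces to 0: gcd > 1, so the symbol is 0.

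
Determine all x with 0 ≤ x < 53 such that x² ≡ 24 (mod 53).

17, 36

53 ≡ 1 (mod 4), so we find a root by search.
Trying successive values, 17² = 289 ≡ 24 (mod 53). The other root is 53 − 17 = 36.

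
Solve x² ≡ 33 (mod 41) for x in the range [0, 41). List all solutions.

19, 22

41 ≡ 1 (mod 4), so we find a root by search.
Trying successive values, 19² = 361 ≡ 33 (mod 41). The other root is 41 − 19 = 22.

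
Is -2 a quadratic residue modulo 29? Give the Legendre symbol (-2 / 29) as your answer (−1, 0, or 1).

-1

Euler's criterion: (-2/29) ≡ 27^14 (mod 29).
27^2 ≡ 4 (mod 29)
27^4 ≡ 16 (mod 29)
27^8 ≡ 24 (mod 29)
27^14 = 27^(8+4+2) ≡ 28 (mod 29).
Result is 28 ≡ −1, so (-2/29) = −1.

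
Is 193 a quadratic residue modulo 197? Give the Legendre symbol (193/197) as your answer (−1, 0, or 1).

Reciprocity: 193 ≡ 1 and 197 ≡ 1 (mod 4), so (193/197) = +(197/193).
Reduce top mod 193: now compute (4/193).
Pull out 2^2: since 193 ≡ 1 (mod 8), (2/193) = +1, so (2/193)^2 = +1.
Reached (1/193) = 1. Collecting the sign flips along the way, the symbol is +1.

1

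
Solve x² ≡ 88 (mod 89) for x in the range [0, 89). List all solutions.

34, 55

89 ≡ 1 (mod 4), so we find a root by search.
Trying successive values, 34² = 1156 ≡ 88 (mod 89). The other root is 89 − 34 = 55.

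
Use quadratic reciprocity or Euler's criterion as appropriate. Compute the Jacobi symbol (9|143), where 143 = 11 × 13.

Reciprocity: 9 ≡ 1 and 143 ≡ 3 (mod 4), so (9/143) = +(143/9).
Reduce top mod 9: now compute (8/9).
Pull out 2^3: since 9 ≡ 1 (mod 8), (2/9) = +1, so (2/9)^3 = +1.
Reached (1/9) = 1. Collecting the sign flips along the way, the symbol is +1.

1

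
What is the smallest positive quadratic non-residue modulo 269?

2

(2/269) = −1, so 2 is the smallest positive non-residue mod 269.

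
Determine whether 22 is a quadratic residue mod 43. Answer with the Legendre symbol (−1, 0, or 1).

Pull out 2: since 43 ≡ 3 (mod 8), (2/43) = -1.
Reciprocity: 11 ≡ 3 and 43 ≡ 3 (mod 4), so (11/43) = −(43/11).
Reduce top mod 11: now compute (10/11).
Pull out 2: since 11 ≡ 3 (mod 8), (2/11) = -1.
Reciprocity: 5 ≡ 1 and 11 ≡ 3 (mod 4), so (5/11) = +(11/5).
Reduce top mod 5: now compute (1/5).
Reached (1/5) = 1. Collecting the sign flips along the way, the symbol is -1.

-1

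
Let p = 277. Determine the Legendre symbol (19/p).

Euler's criterion: (19/277) ≡ 19^138 (mod 277).
19^2 ≡ 84 (mod 277)
19^4 ≡ 131 (mod 277)
19^8 ≡ 264 (mod 277)
19^16 ≡ 169 (mod 277)
19^32 ≡ 30 (mod 277)
19^64 ≡ 69 (mod 277)
19^128 ≡ 52 (mod 277)
19^138 = 19^(128+8+2) ≡ 1 (mod 277).
Result is 1, so (19/277) = 1.

1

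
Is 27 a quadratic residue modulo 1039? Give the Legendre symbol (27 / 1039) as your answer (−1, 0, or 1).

-1

Euler's criterion: (27/1039) ≡ 27^519 (mod 1039).
27^2 ≡ 729 (mod 1039)
27^4 ≡ 512 (mod 1039)
27^8 ≡ 316 (mod 1039)
27^16 ≡ 112 (mod 1039)
27^32 ≡ 76 (mod 1039)
27^64 ≡ 581 (mod 1039)
27^128 ≡ 925 (mod 1039)
27^256 ≡ 528 (mod 1039)
27^512 ≡ 332 (mod 1039)
27^519 = 27^(512+4+2+1) ≡ 1038 (mod 1039).
Result is 1038 ≡ −1, so (27/1039) = −1.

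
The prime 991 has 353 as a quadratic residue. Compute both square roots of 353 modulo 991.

91, 900

Since 991 ≡ 3 (mod 4), a square root of 353 is 353^((991+1)/4) = 353^248 mod 991.
Repeated squaring: 353^2≡734, 353^4≡643, 353^8≡202, 353^16≡173, 353^32≡199, 353^64≡952, 353^128≡530 (mod 991).
353^248 = 353^(128+64+32+16+8) ≡ 900 (mod 991).
Check: 900² = 810000 ≡ 353 (mod 991). The two roots are 91 and 900.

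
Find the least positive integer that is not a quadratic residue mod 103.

3

(2/103) = +1, so 2 is a residue.
(3/103) = −1, so 3 is the smallest positive non-residue mod 103.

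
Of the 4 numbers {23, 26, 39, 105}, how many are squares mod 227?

(23/227) = +1 → QR.
(26/227) = +1 → QR.
(39/227) = -1 → non-residue.
(105/227) = -1 → non-residue.
Total quadratic residues among the 4: 2.

2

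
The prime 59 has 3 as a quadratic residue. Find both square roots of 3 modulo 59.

Since 59 ≡ 3 (mod 4), a square root of 3 is 3^((59+1)/4) = 3^15 mod 59.
Repeated squaring: 3^2≡9, 3^4≡22, 3^8≡12 (mod 59).
3^15 = 3^(8+4+2+1) ≡ 48 (mod 59).
Check: 48² = 2304 ≡ 3 (mod 59). The two roots are 11 and 48.

11, 48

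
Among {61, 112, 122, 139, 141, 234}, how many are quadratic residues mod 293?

3

(61/293) = +1 → QR.
(112/293) = -1 → non-residue.
(122/293) = -1 → non-residue.
(139/293) = -1 → non-residue.
(141/293) = +1 → QR.
(234/293) = +1 → QR.
Total quadratic residues among the 6: 3.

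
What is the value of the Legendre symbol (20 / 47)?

-1

Pull out 2^2: since 47 ≡ 7 (mod 8), (2/47) = +1, so (2/47)^2 = +1.
Reciprocity: 5 ≡ 1 and 47 ≡ 3 (mod 4), so (5/47) = +(47/5).
Reduce top mod 5: now compute (2/5).
Pull out 2: since 5 ≡ 5 (mod 8), (2/5) = -1.
Reached (1/5) = 1. Collecting the sign flips along the way, the symbol is -1.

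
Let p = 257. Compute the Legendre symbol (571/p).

First reduce: 571 ≡ 57 (mod 257).
Reciprocity: 57 ≡ 1 and 257 ≡ 1 (mod 4), so (57/257) = +(257/57).
Reduce top mod 57: now compute (29/57).
Reciprocity: 29 ≡ 1 and 57 ≡ 1 (mod 4), so (29/57) = +(57/29).
Reduce top mod 29: now compute (28/29).
Pull out 2^2: since 29 ≡ 5 (mod 8), (2/29) = -1, so (2/29)^2 = +1.
Reciprocity: 7 ≡ 3 and 29 ≡ 1 (mod 4), so (7/29) = +(29/7).
Reduce top mod 7: now compute (1/7).
Reached (1/7) = 1. Collecting the sign flips along the way, the symbol is +1.

1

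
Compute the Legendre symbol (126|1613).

Pull out 2: since 1613 ≡ 5 (mod 8), (2/1613) = -1.
Reciprocity: 63 ≡ 3 and 1613 ≡ 1 (mod 4), so (63/1613) = +(1613/63).
Reduce top mod 63: now compute (38/63).
Pull out 2: since 63 ≡ 7 (mod 8), (2/63) = +1.
Reciprocity: 19 ≡ 3 and 63 ≡ 3 (mod 4), so (19/63) = −(63/19).
Reduce top mod 19: now compute (6/19).
Pull out 2: since 19 ≡ 3 (mod 8), (2/19) = -1.
Reciprocity: 3 ≡ 3 and 19 ≡ 3 (mod 4), so (3/19) = −(19/3).
Reduce top mod 3: now compute (1/3).
Reached (1/3) = 1. Collecting the sign flips along the way, the symbol is +1.

1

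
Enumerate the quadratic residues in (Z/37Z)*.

1, 3, 4, 7, 9, 10, 11, 12, 16, 21, 25, 26, 27, 28, 30, 33, 34, 36

Square k = 1,…,18 (k and 37−k give the same square):
1²=1, 2²=4, 3²=9, 4²=16, 5²=25, 6²=36, 7²≡12, 8²≡27, 9²≡7, 10²≡26, 11²≡10, 12²≡33, 13²≡21, 14²≡11, 15²≡3, 16²≡34, 17²≡30, 18²≡28 (mod 37).
So the quadratic residues mod 37 are {1, 3, 4, 7, 9, 10, 11, 12, 16, 21, 25, 26, 27, 28, 30, 33, 34, 36}.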